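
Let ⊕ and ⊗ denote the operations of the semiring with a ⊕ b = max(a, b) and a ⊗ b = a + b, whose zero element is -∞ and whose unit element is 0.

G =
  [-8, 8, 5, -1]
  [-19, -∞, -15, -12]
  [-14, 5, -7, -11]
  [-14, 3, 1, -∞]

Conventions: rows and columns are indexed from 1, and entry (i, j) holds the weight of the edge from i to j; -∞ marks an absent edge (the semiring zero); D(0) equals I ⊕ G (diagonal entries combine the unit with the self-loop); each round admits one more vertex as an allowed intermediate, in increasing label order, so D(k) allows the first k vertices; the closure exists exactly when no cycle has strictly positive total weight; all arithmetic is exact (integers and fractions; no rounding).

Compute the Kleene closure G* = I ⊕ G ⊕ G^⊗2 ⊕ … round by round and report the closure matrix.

D(0):
  [0, 8, 5, -1]
  [-19, 0, -15, -12]
  [-14, 5, 0, -11]
  [-14, 3, 1, 0]
D(1):
  [0, 8, 5, -1]
  [-19, 0, -14, -12]
  [-14, 5, 0, -11]
  [-14, 3, 1, 0]
D(2):
  [0, 8, 5, -1]
  [-19, 0, -14, -12]
  [-14, 5, 0, -7]
  [-14, 3, 1, 0]
D(3):
  [0, 10, 5, -1]
  [-19, 0, -14, -12]
  [-14, 5, 0, -7]
  [-13, 6, 1, 0]
D(4):
  [0, 10, 5, -1]
  [-19, 0, -11, -12]
  [-14, 5, 0, -7]
  [-13, 6, 1, 0]
Answer: G* = [[0, 10, 5, -1], [-19, 0, -11, -12], [-14, 5, 0, -7], [-13, 6, 1, 0]]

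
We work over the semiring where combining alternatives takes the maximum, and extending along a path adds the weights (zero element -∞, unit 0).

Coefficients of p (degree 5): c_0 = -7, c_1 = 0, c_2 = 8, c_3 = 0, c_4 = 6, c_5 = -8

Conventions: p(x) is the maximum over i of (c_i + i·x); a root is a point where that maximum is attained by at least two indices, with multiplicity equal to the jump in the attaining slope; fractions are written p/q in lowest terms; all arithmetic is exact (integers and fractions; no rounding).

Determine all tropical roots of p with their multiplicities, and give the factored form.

hull edge (i=0, c=-7) to (i=2, c=8): slope 15/2, span 2
hull edge (i=2, c=8) to (i=4, c=6): slope -1, span 2
hull edge (i=4, c=6) to (i=5, c=-8): slope -14, span 1
Factored form: p(x) = -8 ⊗ (x ⊕ (-15/2)) ⊗ (x ⊕ (-15/2)) ⊗ (x ⊕ 1) ⊗ (x ⊕ 1) ⊗ (x ⊕ 14)
Answer: roots = -15/2 (mult 2), 1 (mult 2), 14 (mult 1)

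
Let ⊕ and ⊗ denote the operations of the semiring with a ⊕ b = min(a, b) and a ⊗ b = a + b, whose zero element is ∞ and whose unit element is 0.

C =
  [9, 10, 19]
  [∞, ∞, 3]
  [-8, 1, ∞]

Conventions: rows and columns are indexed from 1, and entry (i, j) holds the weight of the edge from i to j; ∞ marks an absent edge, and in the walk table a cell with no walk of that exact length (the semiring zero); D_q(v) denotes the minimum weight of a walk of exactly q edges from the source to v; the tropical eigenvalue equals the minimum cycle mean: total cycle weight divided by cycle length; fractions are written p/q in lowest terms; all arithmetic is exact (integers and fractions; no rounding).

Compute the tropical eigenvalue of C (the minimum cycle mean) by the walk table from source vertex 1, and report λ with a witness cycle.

q=0: [0, ∞, ∞]
q=1: [9, 10, 19]
q=2: [11, 19, 13]
q=3: [5, 14, 22]
Optimal cycle mean attained by: cycle 1->2->3->1, total 10 + 3 + (-8), length 3.
Answer: λ = 5/3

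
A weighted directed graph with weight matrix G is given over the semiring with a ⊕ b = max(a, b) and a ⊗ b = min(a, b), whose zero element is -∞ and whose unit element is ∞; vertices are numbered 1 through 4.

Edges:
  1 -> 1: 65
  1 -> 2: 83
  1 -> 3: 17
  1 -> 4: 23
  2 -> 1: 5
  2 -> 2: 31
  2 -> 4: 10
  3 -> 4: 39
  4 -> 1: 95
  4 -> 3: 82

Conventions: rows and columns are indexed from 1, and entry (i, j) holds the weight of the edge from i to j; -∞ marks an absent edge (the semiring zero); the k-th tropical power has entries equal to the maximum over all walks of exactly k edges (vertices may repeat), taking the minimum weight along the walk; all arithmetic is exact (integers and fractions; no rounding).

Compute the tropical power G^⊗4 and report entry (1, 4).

G^⊗2:
  [65, 65, 23, 23]
  [10, 31, 10, 10]
  [39, -∞, 39, -∞]
  [65, 83, 17, 39]
G^⊗3:
  [65, 65, 23, 23]
  [10, 31, 10, 10]
  [39, 39, 17, 39]
  [65, 65, 39, 23]
G^⊗4:
  [65, 65, 23, 23]
  [10, 31, 10, 10]
  [39, 39, 39, 23]
  [65, 65, 23, 39]
Key observation: the optimum is the walk 1->1->1->1->4, with weight 65 min 65 min 65 min 23 = 23.
Optimal value attained by: walk 1->1->1->1->4.
Answer: (G^⊗4)[1][4] = 23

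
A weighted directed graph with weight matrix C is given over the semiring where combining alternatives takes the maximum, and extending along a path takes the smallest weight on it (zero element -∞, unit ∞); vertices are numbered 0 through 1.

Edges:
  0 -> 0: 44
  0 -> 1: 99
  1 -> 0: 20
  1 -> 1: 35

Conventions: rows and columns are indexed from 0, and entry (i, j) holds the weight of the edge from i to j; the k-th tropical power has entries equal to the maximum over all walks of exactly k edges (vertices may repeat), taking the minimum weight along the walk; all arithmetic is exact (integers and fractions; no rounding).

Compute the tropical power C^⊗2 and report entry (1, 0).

C^⊗2:
  [44, 44]
  [20, 35]
Key observation: the optimum is the walk 1->0->0, with weight 20 min 44 = 20.
Optimal value attained by: walk 1->0->0.
Answer: (C^⊗2)[1][0] = 20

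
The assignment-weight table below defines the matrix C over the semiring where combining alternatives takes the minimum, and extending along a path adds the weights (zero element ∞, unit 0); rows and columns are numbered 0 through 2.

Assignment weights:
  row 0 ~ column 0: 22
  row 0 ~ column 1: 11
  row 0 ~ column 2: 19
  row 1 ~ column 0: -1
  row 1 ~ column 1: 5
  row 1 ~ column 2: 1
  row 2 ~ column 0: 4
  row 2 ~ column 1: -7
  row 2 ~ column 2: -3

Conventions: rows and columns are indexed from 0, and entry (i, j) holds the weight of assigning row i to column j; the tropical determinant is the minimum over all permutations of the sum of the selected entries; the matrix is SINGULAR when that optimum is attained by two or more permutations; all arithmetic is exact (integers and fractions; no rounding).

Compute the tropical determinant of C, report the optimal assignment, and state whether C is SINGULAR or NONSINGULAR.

σ = (0, 1, 2): 22 + 5 + (-3) = 24
σ = (0, 2, 1): 22 + 1 + (-7) = 16
σ = (1, 0, 2): 11 + (-1) + (-3) = 7
σ = (1, 2, 0): 11 + 1 + 4 = 16
σ = (2, 0, 1): 19 + (-1) + (-7) = 11
σ = (2, 1, 0): 19 + 5 + 4 = 28
Optimal value attained by: σ = (1, 0, 2).
Answer: det⊕(C) = 7; verdict: NONSINGULAR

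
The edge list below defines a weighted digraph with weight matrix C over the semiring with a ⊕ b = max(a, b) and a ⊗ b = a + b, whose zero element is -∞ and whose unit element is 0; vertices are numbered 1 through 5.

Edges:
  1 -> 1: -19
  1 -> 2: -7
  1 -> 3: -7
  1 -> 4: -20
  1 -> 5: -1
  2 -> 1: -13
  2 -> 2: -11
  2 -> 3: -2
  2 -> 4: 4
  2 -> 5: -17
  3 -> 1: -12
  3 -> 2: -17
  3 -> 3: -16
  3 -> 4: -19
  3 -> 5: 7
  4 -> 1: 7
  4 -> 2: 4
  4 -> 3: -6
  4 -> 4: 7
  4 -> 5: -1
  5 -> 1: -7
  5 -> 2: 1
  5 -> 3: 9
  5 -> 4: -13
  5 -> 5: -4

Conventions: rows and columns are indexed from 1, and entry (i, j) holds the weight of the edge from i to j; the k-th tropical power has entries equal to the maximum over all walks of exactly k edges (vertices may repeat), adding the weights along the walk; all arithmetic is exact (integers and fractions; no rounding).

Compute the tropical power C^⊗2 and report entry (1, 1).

C^⊗2:
  [-8, 0, 8, -3, 0]
  [11, 8, -2, 11, 5]
  [0, 8, 16, -6, 3]
  [14, 11, 8, 14, 6]
  [-3, -3, 5, 5, 16]
Key observation: the optimum is the walk 1->5->1, with weight (-1) + (-7) = -8.
Optimal value attained by: walk 1->5->1.
Answer: (C^⊗2)[1][1] = -8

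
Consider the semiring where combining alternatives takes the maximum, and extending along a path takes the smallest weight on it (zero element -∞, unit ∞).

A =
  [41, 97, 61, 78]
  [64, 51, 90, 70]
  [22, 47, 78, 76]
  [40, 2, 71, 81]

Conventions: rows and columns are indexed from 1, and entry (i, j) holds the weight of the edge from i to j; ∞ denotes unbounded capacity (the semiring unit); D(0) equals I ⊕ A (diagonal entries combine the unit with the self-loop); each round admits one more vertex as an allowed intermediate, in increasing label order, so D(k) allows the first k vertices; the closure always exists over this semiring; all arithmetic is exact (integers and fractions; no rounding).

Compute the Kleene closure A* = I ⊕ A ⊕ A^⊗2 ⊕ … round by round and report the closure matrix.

D(0):
  [∞, 97, 61, 78]
  [64, ∞, 90, 70]
  [22, 47, ∞, 76]
  [40, 2, 71, ∞]
D(1):
  [∞, 97, 61, 78]
  [64, ∞, 90, 70]
  [22, 47, ∞, 76]
  [40, 40, 71, ∞]
D(2):
  [∞, 97, 90, 78]
  [64, ∞, 90, 70]
  [47, 47, ∞, 76]
  [40, 40, 71, ∞]
D(3):
  [∞, 97, 90, 78]
  [64, ∞, 90, 76]
  [47, 47, ∞, 76]
  [47, 47, 71, ∞]
D(4):
  [∞, 97, 90, 78]
  [64, ∞, 90, 76]
  [47, 47, ∞, 76]
  [47, 47, 71, ∞]
Answer: A* = [[∞, 97, 90, 78], [64, ∞, 90, 76], [47, 47, ∞, 76], [47, 47, 71, ∞]]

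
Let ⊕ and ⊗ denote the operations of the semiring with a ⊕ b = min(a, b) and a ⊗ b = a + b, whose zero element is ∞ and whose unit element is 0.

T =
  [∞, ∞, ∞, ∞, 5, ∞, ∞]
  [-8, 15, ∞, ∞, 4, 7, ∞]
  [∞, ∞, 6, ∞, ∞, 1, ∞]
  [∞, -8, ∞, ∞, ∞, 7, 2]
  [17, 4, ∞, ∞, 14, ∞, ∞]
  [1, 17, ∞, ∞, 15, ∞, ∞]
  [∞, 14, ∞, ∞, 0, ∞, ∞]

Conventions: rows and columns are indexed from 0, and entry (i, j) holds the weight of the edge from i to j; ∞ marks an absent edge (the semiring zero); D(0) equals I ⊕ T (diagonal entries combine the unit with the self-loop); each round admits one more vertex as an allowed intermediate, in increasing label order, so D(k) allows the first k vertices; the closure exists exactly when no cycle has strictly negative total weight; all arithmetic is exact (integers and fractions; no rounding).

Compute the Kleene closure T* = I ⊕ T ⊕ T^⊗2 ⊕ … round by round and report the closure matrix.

D(0):
  [0, ∞, ∞, ∞, 5, ∞, ∞]
  [-8, 0, ∞, ∞, 4, 7, ∞]
  [∞, ∞, 0, ∞, ∞, 1, ∞]
  [∞, -8, ∞, 0, ∞, 7, 2]
  [17, 4, ∞, ∞, 0, ∞, ∞]
  [1, 17, ∞, ∞, 15, 0, ∞]
  [∞, 14, ∞, ∞, 0, ∞, 0]
D(1):
  [0, ∞, ∞, ∞, 5, ∞, ∞]
  [-8, 0, ∞, ∞, -3, 7, ∞]
  [∞, ∞, 0, ∞, ∞, 1, ∞]
  [∞, -8, ∞, 0, ∞, 7, 2]
  [17, 4, ∞, ∞, 0, ∞, ∞]
  [1, 17, ∞, ∞, 6, 0, ∞]
  [∞, 14, ∞, ∞, 0, ∞, 0]
D(2):
  [0, ∞, ∞, ∞, 5, ∞, ∞]
  [-8, 0, ∞, ∞, -3, 7, ∞]
  [∞, ∞, 0, ∞, ∞, 1, ∞]
  [-16, -8, ∞, 0, -11, -1, 2]
  [-4, 4, ∞, ∞, 0, 11, ∞]
  [1, 17, ∞, ∞, 6, 0, ∞]
  [6, 14, ∞, ∞, 0, 21, 0]
D(3):
  [0, ∞, ∞, ∞, 5, ∞, ∞]
  [-8, 0, ∞, ∞, -3, 7, ∞]
  [∞, ∞, 0, ∞, ∞, 1, ∞]
  [-16, -8, ∞, 0, -11, -1, 2]
  [-4, 4, ∞, ∞, 0, 11, ∞]
  [1, 17, ∞, ∞, 6, 0, ∞]
  [6, 14, ∞, ∞, 0, 21, 0]
D(4):
  [0, ∞, ∞, ∞, 5, ∞, ∞]
  [-8, 0, ∞, ∞, -3, 7, ∞]
  [∞, ∞, 0, ∞, ∞, 1, ∞]
  [-16, -8, ∞, 0, -11, -1, 2]
  [-4, 4, ∞, ∞, 0, 11, ∞]
  [1, 17, ∞, ∞, 6, 0, ∞]
  [6, 14, ∞, ∞, 0, 21, 0]
D(5):
  [0, 9, ∞, ∞, 5, 16, ∞]
  [-8, 0, ∞, ∞, -3, 7, ∞]
  [∞, ∞, 0, ∞, ∞, 1, ∞]
  [-16, -8, ∞, 0, -11, -1, 2]
  [-4, 4, ∞, ∞, 0, 11, ∞]
  [1, 10, ∞, ∞, 6, 0, ∞]
  [-4, 4, ∞, ∞, 0, 11, 0]
D(6):
  [0, 9, ∞, ∞, 5, 16, ∞]
  [-8, 0, ∞, ∞, -3, 7, ∞]
  [2, 11, 0, ∞, 7, 1, ∞]
  [-16, -8, ∞, 0, -11, -1, 2]
  [-4, 4, ∞, ∞, 0, 11, ∞]
  [1, 10, ∞, ∞, 6, 0, ∞]
  [-4, 4, ∞, ∞, 0, 11, 0]
D(7):
  [0, 9, ∞, ∞, 5, 16, ∞]
  [-8, 0, ∞, ∞, -3, 7, ∞]
  [2, 11, 0, ∞, 7, 1, ∞]
  [-16, -8, ∞, 0, -11, -1, 2]
  [-4, 4, ∞, ∞, 0, 11, ∞]
  [1, 10, ∞, ∞, 6, 0, ∞]
  [-4, 4, ∞, ∞, 0, 11, 0]
Answer: T* = [[0, 9, ∞, ∞, 5, 16, ∞], [-8, 0, ∞, ∞, -3, 7, ∞], [2, 11, 0, ∞, 7, 1, ∞], [-16, -8, ∞, 0, -11, -1, 2], [-4, 4, ∞, ∞, 0, 11, ∞], [1, 10, ∞, ∞, 6, 0, ∞], [-4, 4, ∞, ∞, 0, 11, 0]]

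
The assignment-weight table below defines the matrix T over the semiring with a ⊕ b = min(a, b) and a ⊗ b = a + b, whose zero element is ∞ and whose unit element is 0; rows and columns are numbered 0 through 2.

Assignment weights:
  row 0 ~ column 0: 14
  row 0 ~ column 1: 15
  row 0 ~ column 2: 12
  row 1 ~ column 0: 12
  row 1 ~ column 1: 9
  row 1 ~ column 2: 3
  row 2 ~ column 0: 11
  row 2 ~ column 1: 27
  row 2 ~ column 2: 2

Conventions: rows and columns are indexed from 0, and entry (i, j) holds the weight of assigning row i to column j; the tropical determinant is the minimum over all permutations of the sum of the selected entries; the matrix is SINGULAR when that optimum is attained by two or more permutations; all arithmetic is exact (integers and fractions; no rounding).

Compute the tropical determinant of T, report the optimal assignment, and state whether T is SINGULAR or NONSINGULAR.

σ = (0, 1, 2): 14 + 9 + 2 = 25
σ = (0, 2, 1): 14 + 3 + 27 = 44
σ = (1, 0, 2): 15 + 12 + 2 = 29
σ = (1, 2, 0): 15 + 3 + 11 = 29
σ = (2, 0, 1): 12 + 12 + 27 = 51
σ = (2, 1, 0): 12 + 9 + 11 = 32
Optimal value attained by: σ = (0, 1, 2).
Answer: det⊕(T) = 25; verdict: NONSINGULAR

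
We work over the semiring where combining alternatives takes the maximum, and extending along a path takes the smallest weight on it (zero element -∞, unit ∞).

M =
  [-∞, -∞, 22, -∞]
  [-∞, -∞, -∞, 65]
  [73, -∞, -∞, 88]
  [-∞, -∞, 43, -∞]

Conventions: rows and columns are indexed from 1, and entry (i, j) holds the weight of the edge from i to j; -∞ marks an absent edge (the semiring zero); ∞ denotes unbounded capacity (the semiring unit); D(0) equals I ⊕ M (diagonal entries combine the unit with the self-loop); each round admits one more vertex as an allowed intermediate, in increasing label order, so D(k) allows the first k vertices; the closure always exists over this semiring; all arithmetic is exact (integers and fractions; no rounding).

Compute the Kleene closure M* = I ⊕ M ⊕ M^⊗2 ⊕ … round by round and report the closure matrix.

D(0):
  [∞, -∞, 22, -∞]
  [-∞, ∞, -∞, 65]
  [73, -∞, ∞, 88]
  [-∞, -∞, 43, ∞]
D(1):
  [∞, -∞, 22, -∞]
  [-∞, ∞, -∞, 65]
  [73, -∞, ∞, 88]
  [-∞, -∞, 43, ∞]
D(2):
  [∞, -∞, 22, -∞]
  [-∞, ∞, -∞, 65]
  [73, -∞, ∞, 88]
  [-∞, -∞, 43, ∞]
D(3):
  [∞, -∞, 22, 22]
  [-∞, ∞, -∞, 65]
  [73, -∞, ∞, 88]
  [43, -∞, 43, ∞]
D(4):
  [∞, -∞, 22, 22]
  [43, ∞, 43, 65]
  [73, -∞, ∞, 88]
  [43, -∞, 43, ∞]
Answer: M* = [[∞, -∞, 22, 22], [43, ∞, 43, 65], [73, -∞, ∞, 88], [43, -∞, 43, ∞]]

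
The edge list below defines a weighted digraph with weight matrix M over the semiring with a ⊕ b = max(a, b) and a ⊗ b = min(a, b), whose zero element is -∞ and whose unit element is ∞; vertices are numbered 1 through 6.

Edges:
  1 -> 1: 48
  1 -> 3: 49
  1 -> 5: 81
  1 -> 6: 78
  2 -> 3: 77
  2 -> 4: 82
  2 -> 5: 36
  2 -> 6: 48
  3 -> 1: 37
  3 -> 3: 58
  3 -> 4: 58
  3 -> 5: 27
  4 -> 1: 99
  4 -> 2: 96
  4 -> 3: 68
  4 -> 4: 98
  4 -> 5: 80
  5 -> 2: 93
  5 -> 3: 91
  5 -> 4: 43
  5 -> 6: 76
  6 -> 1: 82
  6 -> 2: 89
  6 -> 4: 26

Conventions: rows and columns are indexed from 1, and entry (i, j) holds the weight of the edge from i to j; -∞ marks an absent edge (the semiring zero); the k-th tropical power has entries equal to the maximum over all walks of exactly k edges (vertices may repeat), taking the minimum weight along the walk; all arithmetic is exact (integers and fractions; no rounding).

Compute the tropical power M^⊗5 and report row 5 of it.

M^⊗2:
  [78, 81, 81, 49, 48, 76]
  [82, 82, 68, 82, 80, 36]
  [58, 58, 58, 58, 58, 37]
  [98, 96, 80, 98, 81, 78]
  [76, 76, 77, 82, 43, 48]
  [48, 26, 77, 82, 81, 78]
M^⊗3:
  [76, 76, 77, 81, 78, 78]
  [82, 82, 80, 82, 81, 78]
  [58, 58, 58, 58, 58, 58]
  [98, 96, 81, 98, 81, 78]
  [82, 82, 76, 82, 80, 76]
  [82, 82, 81, 82, 80, 76]
M^⊗4:
  [81, 81, 78, 81, 80, 76]
  [82, 82, 81, 82, 81, 78]
  [58, 58, 58, 58, 58, 58]
  [98, 96, 81, 98, 81, 78]
  [82, 82, 80, 82, 81, 78]
  [82, 82, 80, 82, 81, 78]
M^⊗5:
  [81, 81, 80, 81, 81, 78]
  [82, 82, 81, 82, 81, 78]
  [58, 58, 58, 58, 58, 58]
  [98, 96, 81, 98, 81, 78]
  [82, 82, 81, 82, 81, 78]
  [82, 82, 81, 82, 81, 78]
Answer: row 5 of M^⊗5 = [82, 82, 81, 82, 81, 78]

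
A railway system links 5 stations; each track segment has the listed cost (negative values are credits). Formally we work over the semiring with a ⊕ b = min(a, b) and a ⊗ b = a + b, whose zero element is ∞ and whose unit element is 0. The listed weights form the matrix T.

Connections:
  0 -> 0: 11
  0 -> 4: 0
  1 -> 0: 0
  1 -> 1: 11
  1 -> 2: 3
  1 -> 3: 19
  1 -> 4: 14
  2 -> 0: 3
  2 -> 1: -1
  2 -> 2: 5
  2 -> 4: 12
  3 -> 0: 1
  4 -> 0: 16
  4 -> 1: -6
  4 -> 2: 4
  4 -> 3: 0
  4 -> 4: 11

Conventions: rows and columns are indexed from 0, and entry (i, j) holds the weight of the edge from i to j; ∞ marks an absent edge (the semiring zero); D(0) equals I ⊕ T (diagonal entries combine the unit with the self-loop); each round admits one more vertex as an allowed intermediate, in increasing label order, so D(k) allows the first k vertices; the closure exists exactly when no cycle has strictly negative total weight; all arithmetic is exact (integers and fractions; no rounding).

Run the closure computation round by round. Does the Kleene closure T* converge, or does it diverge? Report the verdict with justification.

D(0):
  [0, ∞, ∞, ∞, 0]
  [0, 0, 3, 19, 14]
  [3, -1, 0, ∞, 12]
  [1, ∞, ∞, 0, ∞]
  [16, -6, 4, 0, 0]
D(1):
  [0, ∞, ∞, ∞, 0]
  [0, 0, 3, 19, 0]
  [3, -1, 0, ∞, 3]
  [1, ∞, ∞, 0, 1]
  [16, -6, 4, 0, 0]
Detection: at round 2, diagonal entry (4, 4) turns strictly negative.
Key observation: the cycle 4->1->0->4 has total weight (-6) + 0 + 0, which is strictly negative.
Answer: DIVERGES — negative cycle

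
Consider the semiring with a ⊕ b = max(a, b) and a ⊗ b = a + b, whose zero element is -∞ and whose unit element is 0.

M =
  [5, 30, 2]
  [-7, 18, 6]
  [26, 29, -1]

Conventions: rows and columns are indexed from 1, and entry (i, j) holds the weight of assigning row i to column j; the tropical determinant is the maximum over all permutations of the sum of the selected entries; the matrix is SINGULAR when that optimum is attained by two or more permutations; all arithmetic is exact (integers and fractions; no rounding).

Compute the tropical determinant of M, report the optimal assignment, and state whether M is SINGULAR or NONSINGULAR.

σ = (1, 2, 3): 5 + 18 + (-1) = 22
σ = (1, 3, 2): 5 + 6 + 29 = 40
σ = (2, 1, 3): 30 + (-7) + (-1) = 22
σ = (2, 3, 1): 30 + 6 + 26 = 62
σ = (3, 1, 2): 2 + (-7) + 29 = 24
σ = (3, 2, 1): 2 + 18 + 26 = 46
Optimal value attained by: σ = (2, 3, 1).
Answer: det⊕(M) = 62; verdict: NONSINGULAR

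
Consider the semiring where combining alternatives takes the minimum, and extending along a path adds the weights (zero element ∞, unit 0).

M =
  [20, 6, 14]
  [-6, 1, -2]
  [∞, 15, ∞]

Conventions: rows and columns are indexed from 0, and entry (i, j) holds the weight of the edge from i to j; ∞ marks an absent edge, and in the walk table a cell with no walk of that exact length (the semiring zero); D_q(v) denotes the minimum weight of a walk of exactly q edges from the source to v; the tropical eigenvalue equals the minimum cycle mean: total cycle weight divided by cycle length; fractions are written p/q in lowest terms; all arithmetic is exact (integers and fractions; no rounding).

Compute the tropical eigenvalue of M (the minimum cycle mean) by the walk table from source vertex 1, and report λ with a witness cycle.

q=0: [∞, 0, ∞]
q=1: [-6, 1, -2]
q=2: [-5, 0, -1]
q=3: [-6, 1, -2]
Optimal cycle mean attained by: cycle 0->1->0, total 6 + (-6), length 2.
Answer: λ = 0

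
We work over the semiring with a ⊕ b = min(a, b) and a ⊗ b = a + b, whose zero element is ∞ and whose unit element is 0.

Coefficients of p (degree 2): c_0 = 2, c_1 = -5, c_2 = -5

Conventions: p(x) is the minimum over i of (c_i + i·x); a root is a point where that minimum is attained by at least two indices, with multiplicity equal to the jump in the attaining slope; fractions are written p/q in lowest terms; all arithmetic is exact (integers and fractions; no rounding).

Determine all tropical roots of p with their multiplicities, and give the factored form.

hull edge (i=0, c=2) to (i=1, c=-5): slope -7, span 1
hull edge (i=1, c=-5) to (i=2, c=-5): slope 0, span 1
Factored form: p(x) = -5 ⊗ (x ⊕ 0) ⊗ (x ⊕ 7)
Answer: roots = 0 (mult 1), 7 (mult 1)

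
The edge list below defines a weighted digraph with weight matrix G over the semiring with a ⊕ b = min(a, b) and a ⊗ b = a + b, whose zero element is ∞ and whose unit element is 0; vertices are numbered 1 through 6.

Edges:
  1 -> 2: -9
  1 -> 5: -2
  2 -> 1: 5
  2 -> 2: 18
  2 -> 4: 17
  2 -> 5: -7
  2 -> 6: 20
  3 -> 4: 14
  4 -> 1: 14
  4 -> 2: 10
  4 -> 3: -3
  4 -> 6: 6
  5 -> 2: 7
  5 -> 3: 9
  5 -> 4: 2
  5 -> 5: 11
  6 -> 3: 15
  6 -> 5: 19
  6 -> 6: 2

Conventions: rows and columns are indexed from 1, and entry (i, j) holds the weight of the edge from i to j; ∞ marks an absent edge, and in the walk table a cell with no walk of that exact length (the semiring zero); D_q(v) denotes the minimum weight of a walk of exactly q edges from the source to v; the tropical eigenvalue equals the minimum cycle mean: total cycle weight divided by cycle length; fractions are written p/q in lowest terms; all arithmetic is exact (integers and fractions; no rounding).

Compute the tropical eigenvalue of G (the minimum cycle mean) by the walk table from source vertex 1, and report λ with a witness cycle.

q=0: [0, ∞, ∞, ∞, ∞, ∞]
q=1: [∞, -9, ∞, ∞, -2, ∞]
q=2: [-4, 5, 7, 0, -16, 11]
q=3: [10, -13, -7, -14, -6, 6]
q=4: [-8, -4, -17, -4, -20, -8]
q=5: [1, -17, -11, -18, -11, -6]
q=6: [-12, -8, -21, -9, -24, -12]
Optimal cycle mean attained by: cycle 1->2->1, total (-9) + 5, length 2.
Answer: λ = -2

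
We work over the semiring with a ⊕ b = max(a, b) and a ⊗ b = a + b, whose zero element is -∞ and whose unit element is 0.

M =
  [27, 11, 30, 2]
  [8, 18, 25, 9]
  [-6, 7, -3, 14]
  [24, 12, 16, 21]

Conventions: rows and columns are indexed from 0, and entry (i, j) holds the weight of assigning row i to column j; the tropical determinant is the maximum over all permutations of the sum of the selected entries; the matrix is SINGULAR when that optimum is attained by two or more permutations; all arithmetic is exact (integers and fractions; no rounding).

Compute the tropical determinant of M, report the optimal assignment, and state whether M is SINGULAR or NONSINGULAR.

σ = (0, 1, 2, 3): 27 + 18 + (-3) + 21 = 63
σ = (0, 1, 3, 2): 27 + 18 + 14 + 16 = 75
σ = (0, 2, 1, 3): 27 + 25 + 7 + 21 = 80
σ = (0, 2, 3, 1): 27 + 25 + 14 + 12 = 78
σ = (0, 3, 1, 2): 27 + 9 + 7 + 16 = 59
σ = (0, 3, 2, 1): 27 + 9 + (-3) + 12 = 45
σ = (1, 0, 2, 3): 11 + 8 + (-3) + 21 = 37
σ = (1, 0, 3, 2): 11 + 8 + 14 + 16 = 49
σ = (1, 2, 0, 3): 11 + 25 + (-6) + 21 = 51
σ = (1, 2, 3, 0): 11 + 25 + 14 + 24 = 74
σ = (1, 3, 0, 2): 11 + 9 + (-6) + 16 = 30
σ = (1, 3, 2, 0): 11 + 9 + (-3) + 24 = 41
σ = (2, 0, 1, 3): 30 + 8 + 7 + 21 = 66
σ = (2, 0, 3, 1): 30 + 8 + 14 + 12 = 64
σ = (2, 1, 0, 3): 30 + 18 + (-6) + 21 = 63
σ = (2, 1, 3, 0): 30 + 18 + 14 + 24 = 86
σ = (2, 3, 0, 1): 30 + 9 + (-6) + 12 = 45
σ = (2, 3, 1, 0): 30 + 9 + 7 + 24 = 70
σ = (3, 0, 1, 2): 2 + 8 + 7 + 16 = 33
σ = (3, 0, 2, 1): 2 + 8 + (-3) + 12 = 19
σ = (3, 1, 0, 2): 2 + 18 + (-6) + 16 = 30
σ = (3, 1, 2, 0): 2 + 18 + (-3) + 24 = 41
σ = (3, 2, 0, 1): 2 + 25 + (-6) + 12 = 33
σ = (3, 2, 1, 0): 2 + 25 + 7 + 24 = 58
Optimal value attained by: σ = (2, 1, 3, 0).
Answer: det⊕(M) = 86; verdict: NONSINGULAR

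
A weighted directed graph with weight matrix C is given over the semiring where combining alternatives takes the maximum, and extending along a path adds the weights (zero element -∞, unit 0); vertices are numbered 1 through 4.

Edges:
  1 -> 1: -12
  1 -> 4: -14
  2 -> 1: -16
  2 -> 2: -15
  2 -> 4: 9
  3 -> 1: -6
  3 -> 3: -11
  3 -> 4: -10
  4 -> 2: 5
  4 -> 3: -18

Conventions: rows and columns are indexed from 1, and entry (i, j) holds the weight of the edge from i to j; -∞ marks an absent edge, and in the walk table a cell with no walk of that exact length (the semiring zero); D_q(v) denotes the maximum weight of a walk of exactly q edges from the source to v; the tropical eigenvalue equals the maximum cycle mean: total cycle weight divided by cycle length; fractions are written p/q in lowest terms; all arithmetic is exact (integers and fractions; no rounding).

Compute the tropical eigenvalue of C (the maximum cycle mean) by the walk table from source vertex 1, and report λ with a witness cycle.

q=0: [0, -∞, -∞, -∞]
q=1: [-12, -∞, -∞, -14]
q=2: [-24, -9, -32, -26]
q=3: [-25, -21, -43, 0]
q=4: [-37, 5, -18, -12]
Optimal cycle mean attained by: cycle 2->4->2, total 9 + 5, length 2.
Answer: λ = 7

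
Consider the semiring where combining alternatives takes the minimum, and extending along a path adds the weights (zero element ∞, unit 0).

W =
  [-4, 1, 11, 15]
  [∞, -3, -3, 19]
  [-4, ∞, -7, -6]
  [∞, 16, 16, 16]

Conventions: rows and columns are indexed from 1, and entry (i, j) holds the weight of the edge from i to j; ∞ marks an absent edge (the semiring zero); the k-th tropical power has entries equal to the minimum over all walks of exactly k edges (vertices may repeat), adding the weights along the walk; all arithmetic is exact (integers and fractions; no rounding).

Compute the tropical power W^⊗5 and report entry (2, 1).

W^⊗2:
  [-8, -3, -2, 5]
  [-7, -6, -10, -9]
  [-11, -3, -14, -13]
  [12, 13, 9, 10]
W^⊗3:
  [-12, -7, -9, -8]
  [-14, -9, -17, -16]
  [-18, -10, -21, -20]
  [5, 10, 2, 3]
W^⊗4:
  [-16, -11, -16, -15]
  [-21, -13, -24, -23]
  [-25, -17, -28, -27]
  [-2, 6, -5, -4]
W^⊗5:
  [-20, -15, -23, -22]
  [-28, -20, -31, -30]
  [-32, -24, -35, -34]
  [-9, -1, -12, -11]
Key observation: the optimum is the walk 2->3->3->3->3->1, with weight (-3) + (-7) + (-7) + (-7) + (-4) = -28.
Optimal value attained by: walk 2->3->3->3->3->1.
Answer: (W^⊗5)[2][1] = -28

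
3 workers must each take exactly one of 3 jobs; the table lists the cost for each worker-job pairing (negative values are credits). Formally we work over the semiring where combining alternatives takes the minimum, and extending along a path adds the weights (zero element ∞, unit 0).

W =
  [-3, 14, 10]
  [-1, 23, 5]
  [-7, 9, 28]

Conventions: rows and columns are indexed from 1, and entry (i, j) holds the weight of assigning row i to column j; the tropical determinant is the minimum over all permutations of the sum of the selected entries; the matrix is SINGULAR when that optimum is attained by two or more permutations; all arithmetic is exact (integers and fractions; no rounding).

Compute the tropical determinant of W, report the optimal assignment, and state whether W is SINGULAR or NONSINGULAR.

σ = (1, 2, 3): (-3) + 23 + 28 = 48
σ = (1, 3, 2): (-3) + 5 + 9 = 11
σ = (2, 1, 3): 14 + (-1) + 28 = 41
σ = (2, 3, 1): 14 + 5 + (-7) = 12
σ = (3, 1, 2): 10 + (-1) + 9 = 18
σ = (3, 2, 1): 10 + 23 + (-7) = 26
Optimal value attained by: σ = (1, 3, 2).
Answer: det⊕(W) = 11; verdict: NONSINGULAR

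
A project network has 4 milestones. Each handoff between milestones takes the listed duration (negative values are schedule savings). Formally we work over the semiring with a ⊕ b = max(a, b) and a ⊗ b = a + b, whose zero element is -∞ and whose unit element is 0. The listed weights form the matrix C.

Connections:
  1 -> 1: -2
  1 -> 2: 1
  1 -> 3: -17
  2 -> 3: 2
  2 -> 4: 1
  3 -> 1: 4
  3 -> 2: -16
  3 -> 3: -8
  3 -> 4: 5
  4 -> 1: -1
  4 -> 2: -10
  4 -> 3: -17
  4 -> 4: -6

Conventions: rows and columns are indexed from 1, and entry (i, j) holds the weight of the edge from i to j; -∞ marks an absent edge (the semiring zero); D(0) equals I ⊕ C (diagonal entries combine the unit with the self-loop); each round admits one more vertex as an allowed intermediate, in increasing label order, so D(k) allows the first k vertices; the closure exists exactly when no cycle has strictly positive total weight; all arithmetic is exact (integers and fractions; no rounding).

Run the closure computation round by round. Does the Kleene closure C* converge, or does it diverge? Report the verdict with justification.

D(0):
  [0, 1, -17, -∞]
  [-∞, 0, 2, 1]
  [4, -16, 0, 5]
  [-1, -10, -17, 0]
D(1):
  [0, 1, -17, -∞]
  [-∞, 0, 2, 1]
  [4, 5, 0, 5]
  [-1, 0, -17, 0]
Detection: at round 2, diagonal entry (3, 3) turns strictly positive.
Key observation: the cycle 3->1->2->3 has total weight 4 + 1 + 2, which is strictly positive.
Answer: DIVERGES — positive cycle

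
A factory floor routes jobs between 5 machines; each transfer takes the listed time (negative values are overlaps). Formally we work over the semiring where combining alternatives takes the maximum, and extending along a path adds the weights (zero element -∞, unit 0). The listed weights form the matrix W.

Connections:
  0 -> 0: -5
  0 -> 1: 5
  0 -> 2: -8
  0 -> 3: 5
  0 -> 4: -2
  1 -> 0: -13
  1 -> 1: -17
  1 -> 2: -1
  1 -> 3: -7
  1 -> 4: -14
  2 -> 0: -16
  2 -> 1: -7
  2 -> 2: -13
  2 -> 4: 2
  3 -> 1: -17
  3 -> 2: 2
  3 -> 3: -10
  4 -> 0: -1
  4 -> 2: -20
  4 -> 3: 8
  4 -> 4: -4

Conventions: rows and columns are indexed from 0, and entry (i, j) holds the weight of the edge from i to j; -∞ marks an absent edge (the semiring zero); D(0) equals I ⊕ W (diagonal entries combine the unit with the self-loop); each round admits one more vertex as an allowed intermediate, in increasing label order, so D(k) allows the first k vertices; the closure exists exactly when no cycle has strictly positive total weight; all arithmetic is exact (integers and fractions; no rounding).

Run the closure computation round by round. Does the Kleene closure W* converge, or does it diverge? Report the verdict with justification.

D(0):
  [0, 5, -8, 5, -2]
  [-13, 0, -1, -7, -14]
  [-16, -7, 0, -∞, 2]
  [-∞, -17, 2, 0, -∞]
  [-1, -∞, -20, 8, 0]
D(1):
  [0, 5, -8, 5, -2]
  [-13, 0, -1, -7, -14]
  [-16, -7, 0, -11, 2]
  [-∞, -17, 2, 0, -∞]
  [-1, 4, -9, 8, 0]
D(2):
  [0, 5, 4, 5, -2]
  [-13, 0, -1, -7, -14]
  [-16, -7, 0, -11, 2]
  [-30, -17, 2, 0, -31]
  [-1, 4, 3, 8, 0]
Detection: at round 3, diagonal entry (4, 4) turns strictly positive.
Key observation: the cycle 4->0->1->2->4 has total weight (-1) + 5 + (-1) + 2, which is strictly positive.
Answer: DIVERGES — positive cycle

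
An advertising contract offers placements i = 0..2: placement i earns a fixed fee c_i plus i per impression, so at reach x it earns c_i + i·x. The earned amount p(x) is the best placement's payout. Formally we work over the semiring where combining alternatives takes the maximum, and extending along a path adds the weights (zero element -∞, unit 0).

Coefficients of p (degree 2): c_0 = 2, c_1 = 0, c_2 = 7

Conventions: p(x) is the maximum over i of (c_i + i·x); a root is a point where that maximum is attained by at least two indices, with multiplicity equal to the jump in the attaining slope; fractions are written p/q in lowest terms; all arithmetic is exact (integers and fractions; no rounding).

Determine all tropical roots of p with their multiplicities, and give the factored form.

hull edge (i=0, c=2) to (i=2, c=7): slope 5/2, span 2
Factored form: p(x) = 7 ⊗ (x ⊕ (-5/2)) ⊗ (x ⊕ (-5/2))
Answer: roots = -5/2 (mult 2)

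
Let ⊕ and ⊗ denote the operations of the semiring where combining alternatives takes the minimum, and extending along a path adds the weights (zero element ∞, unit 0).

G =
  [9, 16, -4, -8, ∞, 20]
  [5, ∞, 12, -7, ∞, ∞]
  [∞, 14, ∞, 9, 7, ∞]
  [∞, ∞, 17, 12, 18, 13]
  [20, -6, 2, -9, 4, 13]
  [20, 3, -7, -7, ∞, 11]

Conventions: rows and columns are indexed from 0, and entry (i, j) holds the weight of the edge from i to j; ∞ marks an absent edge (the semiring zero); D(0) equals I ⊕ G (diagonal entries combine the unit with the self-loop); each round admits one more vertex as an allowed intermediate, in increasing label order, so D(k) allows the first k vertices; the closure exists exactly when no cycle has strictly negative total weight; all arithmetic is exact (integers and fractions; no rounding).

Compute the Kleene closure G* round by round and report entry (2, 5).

D(0):
  [0, 16, -4, -8, ∞, 20]
  [5, 0, 12, -7, ∞, ∞]
  [∞, 14, 0, 9, 7, ∞]
  [∞, ∞, 17, 0, 18, 13]
  [20, -6, 2, -9, 0, 13]
  [20, 3, -7, -7, ∞, 0]
D(1):
  [0, 16, -4, -8, ∞, 20]
  [5, 0, 1, -7, ∞, 25]
  [∞, 14, 0, 9, 7, ∞]
  [∞, ∞, 17, 0, 18, 13]
  [20, -6, 2, -9, 0, 13]
  [20, 3, -7, -7, ∞, 0]
D(2):
  [0, 16, -4, -8, ∞, 20]
  [5, 0, 1, -7, ∞, 25]
  [19, 14, 0, 7, 7, 39]
  [∞, ∞, 17, 0, 18, 13]
  [-1, -6, -5, -13, 0, 13]
  [8, 3, -7, -7, ∞, 0]
D(3):
  [0, 10, -4, -8, 3, 20]
  [5, 0, 1, -7, 8, 25]
  [19, 14, 0, 7, 7, 39]
  [36, 31, 17, 0, 18, 13]
  [-1, -6, -5, -13, 0, 13]
  [8, 3, -7, -7, 0, 0]
D(4):
  [0, 10, -4, -8, 3, 5]
  [5, 0, 1, -7, 8, 6]
  [19, 14, 0, 7, 7, 20]
  [36, 31, 17, 0, 18, 13]
  [-1, -6, -5, -13, 0, 0]
  [8, 3, -7, -7, 0, 0]
D(5):
  [0, -3, -4, -10, 3, 3]
  [5, 0, 1, -7, 8, 6]
  [6, 1, 0, -6, 7, 7]
  [17, 12, 13, 0, 18, 13]
  [-1, -6, -5, -13, 0, 0]
  [-1, -6, -7, -13, 0, 0]
D(6):
  [0, -3, -4, -10, 3, 3]
  [5, 0, -1, -7, 6, 6]
  [6, 1, 0, -6, 7, 7]
  [12, 7, 6, 0, 13, 13]
  [-1, -6, -7, -13, 0, 0]
  [-1, -6, -7, -13, 0, 0]
Answer: G*[2][5] = 7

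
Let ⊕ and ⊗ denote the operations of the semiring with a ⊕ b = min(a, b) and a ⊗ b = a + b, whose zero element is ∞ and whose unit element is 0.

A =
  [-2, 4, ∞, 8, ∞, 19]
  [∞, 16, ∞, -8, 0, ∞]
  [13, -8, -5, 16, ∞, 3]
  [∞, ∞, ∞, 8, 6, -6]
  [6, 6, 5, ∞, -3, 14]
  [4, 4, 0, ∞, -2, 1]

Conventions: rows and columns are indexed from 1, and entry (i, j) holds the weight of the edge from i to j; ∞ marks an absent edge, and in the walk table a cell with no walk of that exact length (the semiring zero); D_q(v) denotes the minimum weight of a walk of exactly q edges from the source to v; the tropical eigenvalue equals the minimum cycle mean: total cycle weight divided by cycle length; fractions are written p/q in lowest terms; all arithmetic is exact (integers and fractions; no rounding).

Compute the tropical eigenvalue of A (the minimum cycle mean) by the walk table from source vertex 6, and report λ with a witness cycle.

q=0: [∞, ∞, ∞, ∞, ∞, 0]
q=1: [4, 4, 0, ∞, -2, 1]
q=2: [2, -8, -5, -4, -5, 2]
q=3: [0, -13, -10, -16, -8, -10]
q=4: [-6, -18, -15, -21, -13, -22]
q=5: [-18, -23, -22, -26, -24, -27]
q=6: [-23, -30, -27, -31, -29, -32]
Optimal cycle mean attained by: cycle 2->4->6->3->2, total (-8) + (-6) + 0 + (-8), length 4.
Answer: λ = -11/2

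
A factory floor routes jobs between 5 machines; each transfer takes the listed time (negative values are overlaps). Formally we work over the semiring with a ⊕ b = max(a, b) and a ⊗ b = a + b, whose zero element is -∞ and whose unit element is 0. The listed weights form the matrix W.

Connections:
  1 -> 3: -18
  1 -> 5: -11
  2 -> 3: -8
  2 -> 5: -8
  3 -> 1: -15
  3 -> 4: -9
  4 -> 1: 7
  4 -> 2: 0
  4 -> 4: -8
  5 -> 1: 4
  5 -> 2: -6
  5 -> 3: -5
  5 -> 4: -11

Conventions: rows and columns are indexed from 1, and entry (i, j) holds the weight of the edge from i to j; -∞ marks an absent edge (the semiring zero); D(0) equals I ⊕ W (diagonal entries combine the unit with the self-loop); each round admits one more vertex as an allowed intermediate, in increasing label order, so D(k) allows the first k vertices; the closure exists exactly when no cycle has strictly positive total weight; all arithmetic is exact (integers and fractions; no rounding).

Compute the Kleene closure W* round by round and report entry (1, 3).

D(0):
  [0, -∞, -18, -∞, -11]
  [-∞, 0, -8, -∞, -8]
  [-15, -∞, 0, -9, -∞]
  [7, 0, -∞, 0, -∞]
  [4, -6, -5, -11, 0]
D(1):
  [0, -∞, -18, -∞, -11]
  [-∞, 0, -8, -∞, -8]
  [-15, -∞, 0, -9, -26]
  [7, 0, -11, 0, -4]
  [4, -6, -5, -11, 0]
D(2):
  [0, -∞, -18, -∞, -11]
  [-∞, 0, -8, -∞, -8]
  [-15, -∞, 0, -9, -26]
  [7, 0, -8, 0, -4]
  [4, -6, -5, -11, 0]
D(3):
  [0, -∞, -18, -27, -11]
  [-23, 0, -8, -17, -8]
  [-15, -∞, 0, -9, -26]
  [7, 0, -8, 0, -4]
  [4, -6, -5, -11, 0]
D(4):
  [0, -27, -18, -27, -11]
  [-10, 0, -8, -17, -8]
  [-2, -9, 0, -9, -13]
  [7, 0, -8, 0, -4]
  [4, -6, -5, -11, 0]
D(5):
  [0, -17, -16, -22, -11]
  [-4, 0, -8, -17, -8]
  [-2, -9, 0, -9, -13]
  [7, 0, -8, 0, -4]
  [4, -6, -5, -11, 0]
Answer: W*[1][3] = -16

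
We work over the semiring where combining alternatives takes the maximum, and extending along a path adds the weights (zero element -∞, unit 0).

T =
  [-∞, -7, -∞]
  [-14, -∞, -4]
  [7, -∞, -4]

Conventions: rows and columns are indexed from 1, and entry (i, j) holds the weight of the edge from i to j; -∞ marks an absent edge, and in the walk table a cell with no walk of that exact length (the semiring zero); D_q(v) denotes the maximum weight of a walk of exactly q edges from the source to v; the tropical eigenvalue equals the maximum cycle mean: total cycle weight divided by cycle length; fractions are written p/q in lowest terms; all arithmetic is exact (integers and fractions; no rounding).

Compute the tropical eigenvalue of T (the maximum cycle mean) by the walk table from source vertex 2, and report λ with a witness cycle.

q=0: [-∞, 0, -∞]
q=1: [-14, -∞, -4]
q=2: [3, -21, -8]
q=3: [-1, -4, -12]
Optimal cycle mean attained by: cycle 1->2->3->1, total (-7) + (-4) + 7, length 3.
Answer: λ = -4/3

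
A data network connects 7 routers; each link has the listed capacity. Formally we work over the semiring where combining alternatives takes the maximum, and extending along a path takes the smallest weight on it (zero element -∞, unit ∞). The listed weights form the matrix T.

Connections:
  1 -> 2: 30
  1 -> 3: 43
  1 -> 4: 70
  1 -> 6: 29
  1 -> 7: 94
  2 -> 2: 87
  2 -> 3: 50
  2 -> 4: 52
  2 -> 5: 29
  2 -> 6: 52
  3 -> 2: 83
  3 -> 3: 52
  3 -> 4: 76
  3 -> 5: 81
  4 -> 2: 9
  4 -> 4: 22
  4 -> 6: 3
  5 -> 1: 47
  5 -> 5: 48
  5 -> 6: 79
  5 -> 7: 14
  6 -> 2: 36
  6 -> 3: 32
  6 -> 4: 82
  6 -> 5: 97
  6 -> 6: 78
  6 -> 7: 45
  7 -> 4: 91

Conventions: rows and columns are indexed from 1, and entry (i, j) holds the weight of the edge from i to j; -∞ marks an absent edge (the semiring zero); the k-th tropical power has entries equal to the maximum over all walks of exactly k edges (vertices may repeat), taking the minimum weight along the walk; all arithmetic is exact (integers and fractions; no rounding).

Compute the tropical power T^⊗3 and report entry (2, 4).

T^⊗2:
  [-∞, 43, 43, 91, 43, 30, 29]
  [29, 87, 50, 52, 52, 52, 45]
  [47, 83, 52, 52, 52, 79, 14]
  [-∞, 9, 9, 22, 9, 9, 3]
  [47, 36, 43, 79, 79, 78, 47]
  [47, 36, 36, 78, 78, 79, 45]
  [-∞, 9, -∞, 22, -∞, 3, -∞]
T^⊗3:
  [43, 43, 43, 43, 43, 43, 30]
  [47, 87, 50, 52, 52, 52, 45]
  [47, 83, 52, 79, 79, 78, 47]
  [9, 9, 9, 22, 9, 9, 9]
  [47, 43, 43, 78, 78, 79, 47]
  [47, 36, 43, 79, 79, 78, 47]
  [-∞, 9, 9, 22, 9, 9, 3]
Key observation: the optimum is the walk 2->2->2->4, with weight 87 min 87 min 52 = 52.
Optimal value attained by: walk 2->2->2->4.
Answer: (T^⊗3)[2][4] = 52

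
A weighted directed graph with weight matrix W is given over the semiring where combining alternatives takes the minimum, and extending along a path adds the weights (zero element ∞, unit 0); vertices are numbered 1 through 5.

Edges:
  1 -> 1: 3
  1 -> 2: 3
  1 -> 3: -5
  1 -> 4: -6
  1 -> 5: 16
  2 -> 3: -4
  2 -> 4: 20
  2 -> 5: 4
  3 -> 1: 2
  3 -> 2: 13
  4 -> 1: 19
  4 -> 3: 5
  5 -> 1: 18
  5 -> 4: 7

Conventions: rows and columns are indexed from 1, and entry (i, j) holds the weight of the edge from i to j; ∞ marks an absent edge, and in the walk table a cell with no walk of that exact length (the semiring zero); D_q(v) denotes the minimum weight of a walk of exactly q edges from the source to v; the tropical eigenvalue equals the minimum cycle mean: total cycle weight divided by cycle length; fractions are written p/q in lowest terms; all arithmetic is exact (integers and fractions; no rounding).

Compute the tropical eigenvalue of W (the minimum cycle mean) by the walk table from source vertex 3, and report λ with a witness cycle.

q=0: [∞, ∞, 0, ∞, ∞]
q=1: [2, 13, ∞, ∞, ∞]
q=2: [5, 5, -3, -4, 17]
q=3: [-1, 8, 0, -1, 9]
q=4: [2, 2, -6, -7, 12]
q=5: [-4, 5, -3, -4, 6]
Optimal cycle mean attained by: cycle 1->3->1, total (-5) + 2, length 2.
Answer: λ = -3/2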